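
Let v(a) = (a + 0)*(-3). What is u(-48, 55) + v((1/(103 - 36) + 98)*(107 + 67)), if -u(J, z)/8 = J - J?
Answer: -3427974/67 ≈ -51164.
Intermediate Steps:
u(J, z) = 0 (u(J, z) = -8*(J - J) = -8*0 = 0)
v(a) = -3*a (v(a) = a*(-3) = -3*a)
u(-48, 55) + v((1/(103 - 36) + 98)*(107 + 67)) = 0 - 3*(1/(103 - 36) + 98)*(107 + 67) = 0 - 3*(1/67 + 98)*174 = 0 - 19701*174/67 = 0 - 3*1142658/67 = 0 - 3427974/67 = -3427974/67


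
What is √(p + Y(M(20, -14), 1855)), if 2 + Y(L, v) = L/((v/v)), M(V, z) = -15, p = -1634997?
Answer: I*√1635014 ≈ 1278.7*I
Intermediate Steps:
Y(L, v) = -2 + L (Y(L, v) = -2 + L/((v/v)) = -2 + L/1 = -2 + L*1 = -2 + L)
√(p + Y(M(20, -14), 1855)) = √(-1634997 + (-2 - 15)) = √(-1634997 - 17) = √(-1635014) = I*√1635014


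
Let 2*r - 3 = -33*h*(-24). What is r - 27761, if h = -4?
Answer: -58687/2 ≈ -29344.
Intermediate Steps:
r = -3165/2 (r = 3/2 + (-33*(-4)*(-24))/2 = 3/2 + (132*(-24))/2 = 3/2 + (½)*(-3168) = 3/2 - 1584 = -3165/2 ≈ -1582.5)
r - 27761 = -3165/2 - 27761 = -58687/2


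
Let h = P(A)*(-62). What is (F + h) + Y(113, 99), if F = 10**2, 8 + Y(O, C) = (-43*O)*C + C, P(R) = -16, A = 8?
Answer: -479858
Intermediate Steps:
Y(O, C) = -8 + C - 43*C*O (Y(O, C) = -8 + ((-43*O)*C + C) = -8 + (-43*C*O + C) = -8 + (C - 43*C*O) = -8 + C - 43*C*O)
F = 100
h = 992 (h = -16*(-62) = 992)
(F + h) + Y(113, 99) = (100 + 992) + (-8 + 99 - 43*99*113) = 1092 + (-8 + 99 - 481041) = 1092 - 480950 = -479858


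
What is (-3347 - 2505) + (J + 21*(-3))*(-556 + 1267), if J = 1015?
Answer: 671020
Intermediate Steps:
(-3347 - 2505) + (J + 21*(-3))*(-556 + 1267) = (-3347 - 2505) + (1015 + 21*(-3))*(-556 + 1267) = -5852 + (1015 - 63)*711 = -5852 + 952*711 = -5852 + 676872 = 671020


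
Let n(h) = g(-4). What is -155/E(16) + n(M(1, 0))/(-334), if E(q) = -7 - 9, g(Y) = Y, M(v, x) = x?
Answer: 25917/2672 ≈ 9.6995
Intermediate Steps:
E(q) = -16
n(h) = -4
-155/E(16) + n(M(1, 0))/(-334) = -155/(-16) - 4/(-334) = -155*(-1/16) - 4*(-1/334) = 155/16 + 2/167 = 25917/2672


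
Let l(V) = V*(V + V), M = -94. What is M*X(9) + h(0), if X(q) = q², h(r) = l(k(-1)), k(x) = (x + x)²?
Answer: -7582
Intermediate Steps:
k(x) = 4*x² (k(x) = (2*x)² = 4*x²)
l(V) = 2*V² (l(V) = V*(2*V) = 2*V²)
h(r) = 32 (h(r) = 2*(4*(-1)²)² = 2*(4*1)² = 2*4² = 2*16 = 32)
M*X(9) + h(0) = -94*9² + 32 = -94*81 + 32 = -7614 + 32 = -7582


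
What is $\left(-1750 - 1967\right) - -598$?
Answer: $-3119$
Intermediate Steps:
$\left(-1750 - 1967\right) - -598 = \left(-1750 - 1967\right) + 598 = -3717 + 598 = -3119$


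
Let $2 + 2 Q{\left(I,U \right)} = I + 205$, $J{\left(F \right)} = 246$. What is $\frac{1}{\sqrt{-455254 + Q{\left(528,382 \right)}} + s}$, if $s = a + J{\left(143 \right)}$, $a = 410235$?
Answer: $\frac{273654}{112330070833} - \frac{i \sqrt{1819554}}{336990212499} \approx 2.4362 \cdot 10^{-6} - 4.0028 \cdot 10^{-9} i$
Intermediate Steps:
$Q{\left(I,U \right)} = \frac{203}{2} + \frac{I}{2}$ ($Q{\left(I,U \right)} = -1 + \frac{I + 205}{2} = -1 + \frac{205 + I}{2} = -1 + \left(\frac{205}{2} + \frac{I}{2}\right) = \frac{203}{2} + \frac{I}{2}$)
$s = 410481$ ($s = 410235 + 246 = 410481$)
$\frac{1}{\sqrt{-455254 + Q{\left(528,382 \right)}} + s} = \frac{1}{\sqrt{-455254 + \left(\frac{203}{2} + \frac{1}{2} \cdot 528\right)} + 410481} = \frac{1}{\sqrt{-455254 + \left(\frac{203}{2} + 264\right)} + 410481} = \frac{1}{\sqrt{-455254 + \frac{731}{2}} + 410481} = \frac{1}{\sqrt{- \frac{909777}{2}} + 410481} = \frac{1}{\frac{i \sqrt{1819554}}{2} + 410481} = \frac{1}{410481 + \frac{i \sqrt{1819554}}{2}}$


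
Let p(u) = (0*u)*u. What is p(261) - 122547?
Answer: -122547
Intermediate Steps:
p(u) = 0 (p(u) = 0*u = 0)
p(261) - 122547 = 0 - 122547 = -122547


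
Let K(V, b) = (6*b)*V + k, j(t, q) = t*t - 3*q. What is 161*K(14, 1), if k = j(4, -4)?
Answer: 18032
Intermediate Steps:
j(t, q) = t² - 3*q
k = 28 (k = 4² - 3*(-4) = 16 + 12 = 28)
K(V, b) = 28 + 6*V*b (K(V, b) = (6*b)*V + 28 = 6*V*b + 28 = 28 + 6*V*b)
161*K(14, 1) = 161*(28 + 6*14*1) = 161*(28 + 84) = 161*112 = 18032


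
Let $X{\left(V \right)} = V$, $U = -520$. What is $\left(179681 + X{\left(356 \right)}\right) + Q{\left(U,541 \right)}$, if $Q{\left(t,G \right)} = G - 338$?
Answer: $180240$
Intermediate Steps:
$Q{\left(t,G \right)} = -338 + G$ ($Q{\left(t,G \right)} = G - 338 = -338 + G$)
$\left(179681 + X{\left(356 \right)}\right) + Q{\left(U,541 \right)} = \left(179681 + 356\right) + \left(-338 + 541\right) = 180037 + 203 = 180240$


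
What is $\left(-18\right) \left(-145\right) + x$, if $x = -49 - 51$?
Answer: $2510$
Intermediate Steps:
$x = -100$ ($x = -49 - 51 = -100$)
$\left(-18\right) \left(-145\right) + x = \left(-18\right) \left(-145\right) - 100 = 2610 - 100 = 2510$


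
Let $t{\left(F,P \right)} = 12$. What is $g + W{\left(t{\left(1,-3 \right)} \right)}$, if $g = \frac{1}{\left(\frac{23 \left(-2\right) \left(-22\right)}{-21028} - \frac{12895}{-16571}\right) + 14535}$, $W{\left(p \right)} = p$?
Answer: $\frac{15195230024111}{1266261909197} \approx 12.0$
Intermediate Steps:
$g = \frac{87113747}{1266261909197}$ ($g = \frac{1}{\left(\left(-46\right) \left(-22\right) \left(- \frac{1}{21028}\right) - - \frac{12895}{16571}\right) + 14535} = \frac{1}{\left(1012 \left(- \frac{1}{21028}\right) + \frac{12895}{16571}\right) + 14535} = \frac{1}{\left(- \frac{253}{5257} + \frac{12895}{16571}\right) + 14535} = \frac{1}{\frac{63596552}{87113747} + 14535} = \frac{1}{\frac{1266261909197}{87113747}} = \frac{87113747}{1266261909197} \approx 6.8796 \cdot 10^{-5}$)
$g + W{\left(t{\left(1,-3 \right)} \right)} = \frac{87113747}{1266261909197} + 12 = \frac{15195230024111}{1266261909197}$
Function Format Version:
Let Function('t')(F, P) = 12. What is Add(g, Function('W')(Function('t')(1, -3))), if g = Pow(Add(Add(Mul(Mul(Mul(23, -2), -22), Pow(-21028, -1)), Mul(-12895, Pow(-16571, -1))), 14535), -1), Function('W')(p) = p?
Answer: Rational(15195230024111, 1266261909197) ≈ 12.000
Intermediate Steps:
g = Rational(87113747, 1266261909197) (g = Pow(Add(Add(Mul(Mul(-46, -22), Rational(-1, 21028)), Mul(-12895, Rational(-1, 16571))), 14535), -1) = Pow(Add(Add(Mul(1012, Rational(-1, 21028)), Rational(12895, 16571)), 14535), -1) = Pow(Add(Add(Rational(-253, 5257), Rational(12895, 16571)), 14535), -1) = Pow(Add(Rational(63596552, 87113747), 14535), -1) = Pow(Rational(1266261909197, 87113747), -1) = Rational(87113747, 1266261909197) ≈ 6.8796e-5)
Add(g, Function('W')(Function('t')(1, -3))) = Add(Rational(87113747, 1266261909197), 12) = Rational(15195230024111, 1266261909197)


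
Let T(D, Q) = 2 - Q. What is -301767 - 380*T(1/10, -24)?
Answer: -311647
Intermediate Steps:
-301767 - 380*T(1/10, -24) = -301767 - 380*(2 - 1*(-24)) = -301767 - 380*(2 + 24) = -301767 - 380*26 = -301767 - 1*9880 = -301767 - 9880 = -311647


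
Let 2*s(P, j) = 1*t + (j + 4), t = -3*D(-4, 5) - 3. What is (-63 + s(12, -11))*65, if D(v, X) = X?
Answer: -9815/2 ≈ -4907.5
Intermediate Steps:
t = -18 (t = -3*5 - 3 = -15 - 3 = -18)
s(P, j) = -7 + j/2 (s(P, j) = (1*(-18) + (j + 4))/2 = (-18 + (4 + j))/2 = (-14 + j)/2 = -7 + j/2)
(-63 + s(12, -11))*65 = (-63 + (-7 + (½)*(-11)))*65 = (-63 + (-7 - 11/2))*65 = (-63 - 25/2)*65 = -151/2*65 = -9815/2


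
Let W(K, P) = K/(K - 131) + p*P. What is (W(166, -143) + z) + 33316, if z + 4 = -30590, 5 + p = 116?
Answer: -460119/35 ≈ -13146.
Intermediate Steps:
p = 111 (p = -5 + 116 = 111)
z = -30594 (z = -4 - 30590 = -30594)
W(K, P) = 111*P + K/(-131 + K) (W(K, P) = K/(K - 131) + 111*P = K/(-131 + K) + 111*P = 111*P + K/(-131 + K))
(W(166, -143) + z) + 33316 = ((166 - 14541*(-143) + 111*166*(-143))/(-131 + 166) - 30594) + 33316 = ((166 + 2079363 - 2634918)/35 - 30594) + 33316 = ((1/35)*(-555389) - 30594) + 33316 = (-555389/35 - 30594) + 33316 = -1626179/35 + 33316 = -460119/35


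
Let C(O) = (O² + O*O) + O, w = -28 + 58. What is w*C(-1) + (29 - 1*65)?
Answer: -6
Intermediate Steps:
w = 30
C(O) = O + 2*O² (C(O) = (O² + O²) + O = 2*O² + O = O + 2*O²)
w*C(-1) + (29 - 1*65) = 30*(-(1 + 2*(-1))) + (29 - 1*65) = 30*(-(1 - 2)) + (29 - 65) = 30*(-1*(-1)) - 36 = 30*1 - 36 = 30 - 36 = -6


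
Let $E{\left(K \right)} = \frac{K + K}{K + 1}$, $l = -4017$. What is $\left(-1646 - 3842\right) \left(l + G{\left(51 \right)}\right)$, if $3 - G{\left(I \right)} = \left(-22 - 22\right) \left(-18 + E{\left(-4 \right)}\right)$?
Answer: $\frac{77194208}{3} \approx 2.5731 \cdot 10^{7}$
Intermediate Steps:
$E{\left(K \right)} = \frac{2 K}{1 + K}$
$G{\left(I \right)} = - \frac{2015}{3}$ ($G{\left(I \right)} = 3 - \left(-22 - 22\right) \left(-18 + 2 \left(-4\right) \frac{1}{1 - 4}\right) = 3 - - 44 \left(-18 + 2 \left(-4\right) \frac{1}{-3}\right) = 3 - - 44 \left(-18 + 2 \left(-4\right) \left(- \frac{1}{3}\right)\right) = 3 - - 44 \left(-18 + \frac{8}{3}\right) = 3 - \left(-44\right) \left(- \frac{46}{3}\right) = 3 - \frac{2024}{3} = - \frac{2015}{3}$)
$\left(-1646 - 3842\right) \left(l + G{\left(51 \right)}\right) = \left(-1646 - 3842\right) \left(-4017 - \frac{2015}{3}\right) = \left(-5488\right) \left(- \frac{14066}{3}\right) = \frac{77194208}{3}$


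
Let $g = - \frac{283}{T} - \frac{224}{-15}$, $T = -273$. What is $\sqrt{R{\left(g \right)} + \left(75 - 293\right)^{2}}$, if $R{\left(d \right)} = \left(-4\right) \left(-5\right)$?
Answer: $2 \sqrt{11886} \approx 218.05$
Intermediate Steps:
$g = \frac{21799}{1365}$ ($g = - \frac{283}{-273} - \frac{224}{-15} = \left(-283\right) \left(- \frac{1}{273}\right) - - \frac{224}{15} = \frac{283}{273} + \frac{224}{15} = \frac{21799}{1365} \approx 15.97$)
$R{\left(d \right)} = 20$
$\sqrt{R{\left(g \right)} + \left(75 - 293\right)^{2}} = \sqrt{20 + \left(75 - 293\right)^{2}} = \sqrt{20 + \left(-218\right)^{2}} = \sqrt{20 + 47524} = \sqrt{47544} = 2 \sqrt{11886}$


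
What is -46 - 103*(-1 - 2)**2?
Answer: -973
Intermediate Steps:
-46 - 103*(-1 - 2)**2 = -46 - 103*(-3)**2 = -46 - 103*9 = -46 - 927 = -973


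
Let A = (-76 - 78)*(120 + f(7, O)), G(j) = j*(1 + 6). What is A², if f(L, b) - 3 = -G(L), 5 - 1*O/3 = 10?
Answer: 129868816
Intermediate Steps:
O = -15 (O = 15 - 3*10 = 15 - 30 = -15)
G(j) = 7*j (G(j) = j*7 = 7*j)
f(L, b) = 3 - 7*L
A = -11396 (A = (-76 - 78)*(120 + (3 - 7*7)) = -154*(120 + (3 - 49)) = -154*(120 - 46) = -154*74 = -11396)
A² = (-11396)² = 129868816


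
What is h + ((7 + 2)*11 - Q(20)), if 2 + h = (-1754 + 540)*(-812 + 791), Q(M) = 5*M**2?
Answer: 23591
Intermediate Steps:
h = 25492 (h = -2 + (-1754 + 540)*(-812 + 791) = -2 - 1214*(-21) = -2 + 25494 = 25492)
h + ((7 + 2)*11 - Q(20)) = 25492 + ((7 + 2)*11 - 5*20**2) = 25492 + (9*11 - 5*400) = 25492 + (99 - 1*2000) = 25492 + (99 - 2000) = 25492 - 1901 = 23591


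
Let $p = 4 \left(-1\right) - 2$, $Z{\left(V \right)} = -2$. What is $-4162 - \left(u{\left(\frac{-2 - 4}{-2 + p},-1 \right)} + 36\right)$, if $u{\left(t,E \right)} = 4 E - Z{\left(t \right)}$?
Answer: $-4196$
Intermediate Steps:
$p = -6$ ($p = -4 - 2 = -6$)
$u{\left(t,E \right)} = 2 + 4 E$ ($u{\left(t,E \right)} = 4 E + \left(0 - -2\right) = 4 E + \left(0 + 2\right) = 4 E + 2 = 2 + 4 E$)
$-4162 - \left(u{\left(\frac{-2 - 4}{-2 + p},-1 \right)} + 36\right) = -4162 - \left(\left(2 + 4 \left(-1\right)\right) + 36\right) = -4162 - \left(\left(2 - 4\right) + 36\right) = -4162 - \left(-2 + 36\right) = -4162 - 34 = -4196$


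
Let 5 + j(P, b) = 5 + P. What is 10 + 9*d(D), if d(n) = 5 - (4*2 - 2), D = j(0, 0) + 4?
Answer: 1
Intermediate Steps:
j(P, b) = P (j(P, b) = -5 + (5 + P) = P)
D = 4 (D = 0 + 4 = 4)
d(n) = -1 (d(n) = 5 - (8 - 2) = 5 - 1*6 = 5 - 6 = -1)
10 + 9*d(D) = 10 + 9*(-1) = 10 - 9 = 1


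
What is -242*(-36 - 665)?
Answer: 169642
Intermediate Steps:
-242*(-36 - 665) = -242*(-701) = 169642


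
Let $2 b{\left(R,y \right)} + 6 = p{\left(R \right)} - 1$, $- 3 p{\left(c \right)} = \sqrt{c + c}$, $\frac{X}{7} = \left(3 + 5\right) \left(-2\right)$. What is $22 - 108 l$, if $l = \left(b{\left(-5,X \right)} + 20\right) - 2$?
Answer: $-1544 + 18 i \sqrt{10} \approx -1544.0 + 56.921 i$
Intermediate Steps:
$X = -112$ ($X = 7 \left(3 + 5\right) \left(-2\right) = 7 \cdot 8 \left(-2\right) = 7 \left(-16\right) = -112$)
$p{\left(c \right)} = - \frac{\sqrt{2} \sqrt{c}}{3}$ ($p{\left(c \right)} = - \frac{\sqrt{c + c}}{3} = - \frac{\sqrt{2 c}}{3} = - \frac{\sqrt{2} \sqrt{c}}{3}$)
$b{\left(R,y \right)} = - \frac{7}{2} - \frac{\sqrt{2} \sqrt{R}}{6}$ ($b{\left(R,y \right)} = -3 + \frac{- \frac{\sqrt{2} \sqrt{R}}{3} - 1}{2} = -3 + \frac{-1 - \frac{\sqrt{2} \sqrt{R}}{3}}{2} = -3 - \left(\frac{1}{2} + \frac{\sqrt{2} \sqrt{R}}{6}\right) = - \frac{7}{2} - \frac{\sqrt{2} \sqrt{R}}{6}$)
$l = \frac{29}{2} - \frac{i \sqrt{10}}{6}$ ($l = \left(\left(- \frac{7}{2} - \frac{\sqrt{2} \sqrt{-5}}{6}\right) + 20\right) - 2 = \left(\left(- \frac{7}{2} - \frac{\sqrt{2} i \sqrt{5}}{6}\right) + 20\right) - 2 = \left(\left(- \frac{7}{2} - \frac{i \sqrt{10}}{6}\right) + 20\right) - 2 = \left(\frac{33}{2} - \frac{i \sqrt{10}}{6}\right) - 2 = \frac{29}{2} - \frac{i \sqrt{10}}{6} \approx 14.5 - 0.52705 i$)
$22 - 108 l = 22 - 108 \left(\frac{29}{2} - \frac{i \sqrt{10}}{6}\right) = 22 - \left(1566 - 18 i \sqrt{10}\right) = -1544 + 18 i \sqrt{10}$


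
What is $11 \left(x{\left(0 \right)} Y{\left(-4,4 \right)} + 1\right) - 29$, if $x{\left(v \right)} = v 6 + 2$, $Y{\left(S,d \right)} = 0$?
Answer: $-18$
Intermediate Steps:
$x{\left(v \right)} = 2 + 6 v$ ($x{\left(v \right)} = 6 v + 2 = 2 + 6 v$)
$11 \left(x{\left(0 \right)} Y{\left(-4,4 \right)} + 1\right) - 29 = 11 \left(\left(2 + 6 \cdot 0\right) 0 + 1\right) - 29 = 11 \left(\left(2 + 0\right) 0 + 1\right) - 29 = 11 \left(2 \cdot 0 + 1\right) - 29 = 11 \left(0 + 1\right) - 29 = 11 \cdot 1 - 29 = 11 - 29 = -18$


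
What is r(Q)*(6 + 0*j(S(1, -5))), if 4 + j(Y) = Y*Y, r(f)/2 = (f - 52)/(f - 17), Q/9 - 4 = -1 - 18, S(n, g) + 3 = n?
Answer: 561/38 ≈ 14.763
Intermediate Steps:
S(n, g) = -3 + n
Q = -135 (Q = 36 + 9*(-1 - 18) = 36 + 9*(-19) = 36 - 171 = -135)
r(f) = 2*(-52 + f)/(-17 + f) (r(f) = 2*((f - 52)/(f - 17)) = 2*((-52 + f)/(-17 + f)) = 2*(-52 + f)/(-17 + f))
j(Y) = -4 + Y**2 (j(Y) = -4 + Y*Y = -4 + Y**2)
r(Q)*(6 + 0*j(S(1, -5))) = (2*(-52 - 135)/(-17 - 135))*(6 + 0*(-4 + (-3 + 1)**2)) = (2*(-187)/(-152))*(6 + 0*(-4 + (-2)**2)) = (2*(-1/152)*(-187))*(6 + 0*(-4 + 4)) = 187*(6 + 0*0)/76 = 187*(6 + 0)/76 = (187/76)*6 = 561/38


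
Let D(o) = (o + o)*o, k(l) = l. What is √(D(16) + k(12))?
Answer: 2*√131 ≈ 22.891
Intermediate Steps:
D(o) = 2*o² (D(o) = (2*o)*o = 2*o²)
√(D(16) + k(12)) = √(2*16² + 12) = √(2*256 + 12) = √(512 + 12) = √524 = 2*√131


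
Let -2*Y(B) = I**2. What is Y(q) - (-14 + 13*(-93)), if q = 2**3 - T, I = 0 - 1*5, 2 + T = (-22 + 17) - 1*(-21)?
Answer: 2421/2 ≈ 1210.5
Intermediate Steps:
T = 14 (T = -2 + ((-22 + 17) - 1*(-21)) = -2 + (-5 + 21) = -2 + 16 = 14)
I = -5 (I = 0 - 5 = -5)
q = -6 (q = 2**3 - 1*14 = 8 - 14 = -6)
Y(B) = -25/2 (Y(B) = -1/2*(-5)**2 = -1/2*25 = -25/2)
Y(q) - (-14 + 13*(-93)) = -25/2 - (-14 + 13*(-93)) = -25/2 - (-14 - 1209) = -25/2 - 1*(-1223) = -25/2 + 1223 = 2421/2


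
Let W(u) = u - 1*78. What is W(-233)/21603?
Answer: -311/21603 ≈ -0.014396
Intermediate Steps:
W(u) = -78 + u (W(u) = u - 78 = -78 + u)
W(-233)/21603 = (-78 - 233)/21603 = -311*1/21603 = -311/21603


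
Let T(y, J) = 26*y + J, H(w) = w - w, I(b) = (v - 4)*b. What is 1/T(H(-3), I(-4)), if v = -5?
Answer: 1/36 ≈ 0.027778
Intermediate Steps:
I(b) = -9*b (I(b) = (-5 - 4)*b = -9*b)
H(w) = 0
T(y, J) = J + 26*y
1/T(H(-3), I(-4)) = 1/(-9*(-4) + 26*0) = 1/(36 + 0) = 1/36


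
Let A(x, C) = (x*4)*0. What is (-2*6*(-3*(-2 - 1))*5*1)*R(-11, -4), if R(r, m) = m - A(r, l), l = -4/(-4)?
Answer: 2160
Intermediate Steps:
l = 1 (l = -4*(-¼) = 1)
A(x, C) = 0 (A(x, C) = (4*x)*0 = 0)
R(r, m) = m (R(r, m) = m - 1*0 = m + 0 = m)
(-2*6*(-3*(-2 - 1))*5*1)*R(-11, -4) = (-2*6*(-3*(-2 - 1))*5*1)*(-4) = (-2*6*(-3*(-3))*5*1)*(-4) = (-2*6*9*5*1)*(-4) = (-108*5*1)*(-4) = (-2*270*1)*(-4) = -540*1*(-4) = -540*(-4) = 2160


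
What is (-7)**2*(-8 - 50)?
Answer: -2842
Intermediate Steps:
(-7)**2*(-8 - 50) = 49*(-58) = -2842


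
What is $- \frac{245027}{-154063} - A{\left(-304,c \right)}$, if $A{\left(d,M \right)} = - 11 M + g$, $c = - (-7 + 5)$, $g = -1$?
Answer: $\frac{3788476}{154063} \approx 24.59$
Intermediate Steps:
$c = 2$ ($c = \left(-1\right) \left(-2\right) = 2$)
$A{\left(d,M \right)} = -1 - 11 M$ ($A{\left(d,M \right)} = - 11 M - 1 = -1 - 11 M$)
$- \frac{245027}{-154063} - A{\left(-304,c \right)} = - \frac{245027}{-154063} - \left(-1 - 22\right) = \left(-245027\right) \left(- \frac{1}{154063}\right) - \left(-1 - 22\right) = \frac{245027}{154063} - -23 = \frac{245027}{154063} + 23 = \frac{3788476}{154063}$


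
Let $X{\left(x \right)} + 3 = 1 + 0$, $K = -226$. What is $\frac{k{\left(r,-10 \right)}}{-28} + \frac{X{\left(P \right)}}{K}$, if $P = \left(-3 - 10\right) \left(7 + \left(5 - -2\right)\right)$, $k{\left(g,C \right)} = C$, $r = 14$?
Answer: $\frac{579}{1582} \approx 0.36599$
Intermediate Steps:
$P = -182$ ($P = - 13 \left(7 + \left(5 + 2\right)\right) = - 13 \left(7 + 7\right) = \left(-13\right) 14 = -182$)
$X{\left(x \right)} = -2$ ($X{\left(x \right)} = -3 + \left(1 + 0\right) = -3 + 1 = -2$)
$\frac{k{\left(r,-10 \right)}}{-28} + \frac{X{\left(P \right)}}{K} = - \frac{10}{-28} - \frac{2}{-226} = \left(-10\right) \left(- \frac{1}{28}\right) - - \frac{1}{113} = \frac{5}{14} + \frac{1}{113} = \frac{579}{1582}$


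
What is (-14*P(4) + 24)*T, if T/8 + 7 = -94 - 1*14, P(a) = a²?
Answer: 184000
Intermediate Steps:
T = -920 (T = -56 + 8*(-94 - 1*14) = -56 + 8*(-94 - 14) = -56 + 8*(-108) = -56 - 864 = -920)
(-14*P(4) + 24)*T = (-14*4² + 24)*(-920) = (-14*16 + 24)*(-920) = (-224 + 24)*(-920) = -200*(-920) = 184000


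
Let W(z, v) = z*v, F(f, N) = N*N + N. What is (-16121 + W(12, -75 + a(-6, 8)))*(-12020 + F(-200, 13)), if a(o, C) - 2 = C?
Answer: 200074038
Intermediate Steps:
F(f, N) = N + N² (F(f, N) = N² + N = N + N²)
a(o, C) = 2 + C
W(z, v) = v*z
(-16121 + W(12, -75 + a(-6, 8)))*(-12020 + F(-200, 13)) = (-16121 + (-75 + (2 + 8))*12)*(-12020 + 13*(1 + 13)) = (-16121 + (-75 + 10)*12)*(-12020 + 13*14) = (-16121 - 65*12)*(-12020 + 182) = (-16121 - 780)*(-11838) = -16901*(-11838) = 200074038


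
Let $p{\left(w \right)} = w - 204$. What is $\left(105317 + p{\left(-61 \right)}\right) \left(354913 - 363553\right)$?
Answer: $-907649280$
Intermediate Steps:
$p{\left(w \right)} = -204 + w$
$\left(105317 + p{\left(-61 \right)}\right) \left(354913 - 363553\right) = \left(105317 - 265\right) \left(354913 - 363553\right) = \left(105317 - 265\right) \left(-8640\right) = 105052 \left(-8640\right) = -907649280$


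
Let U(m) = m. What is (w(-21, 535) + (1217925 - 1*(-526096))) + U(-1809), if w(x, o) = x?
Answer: 1742191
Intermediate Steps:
(w(-21, 535) + (1217925 - 1*(-526096))) + U(-1809) = (-21 + (1217925 - 1*(-526096))) - 1809 = (-21 + (1217925 + 526096)) - 1809 = (-21 + 1744021) - 1809 = 1744000 - 1809 = 1742191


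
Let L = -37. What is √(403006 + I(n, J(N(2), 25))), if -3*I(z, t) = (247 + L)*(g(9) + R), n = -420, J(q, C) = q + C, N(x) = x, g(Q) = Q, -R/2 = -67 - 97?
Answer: 2*√94854 ≈ 615.97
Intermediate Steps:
R = 328 (R = -2*(-67 - 97) = -2*(-164) = 328)
J(q, C) = C + q
I(z, t) = -23590 (I(z, t) = -(247 - 37)*(9 + 328)/3 = -70*337 = -⅓*70770 = -23590)
√(403006 + I(n, J(N(2), 25))) = √(403006 - 23590) = √379416 = 2*√94854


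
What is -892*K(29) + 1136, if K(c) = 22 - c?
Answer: 7380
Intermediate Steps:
-892*K(29) + 1136 = -892*(22 - 1*29) + 1136 = -892*(22 - 29) + 1136 = -892*(-7) + 1136 = 6244 + 1136 = 7380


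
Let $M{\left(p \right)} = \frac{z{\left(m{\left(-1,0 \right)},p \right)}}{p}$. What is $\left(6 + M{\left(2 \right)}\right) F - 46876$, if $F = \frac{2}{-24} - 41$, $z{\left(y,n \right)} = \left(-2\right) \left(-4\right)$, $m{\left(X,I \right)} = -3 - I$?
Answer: $- \frac{283721}{6} \approx -47287.0$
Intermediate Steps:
$z{\left(y,n \right)} = 8$
$M{\left(p \right)} = \frac{8}{p}$
$F = - \frac{493}{12}$ ($F = 2 \left(- \frac{1}{24}\right) - 41 = - \frac{1}{12} - 41 = - \frac{493}{12} \approx -41.083$)
$\left(6 + M{\left(2 \right)}\right) F - 46876 = \left(6 + \frac{8}{2}\right) \left(- \frac{493}{12}\right) - 46876 = \left(6 + 8 \cdot \frac{1}{2}\right) \left(- \frac{493}{12}\right) - 46876 = \left(6 + 4\right) \left(- \frac{493}{12}\right) - 46876 = 10 \left(- \frac{493}{12}\right) - 46876 = - \frac{2465}{6} - 46876 = - \frac{283721}{6}$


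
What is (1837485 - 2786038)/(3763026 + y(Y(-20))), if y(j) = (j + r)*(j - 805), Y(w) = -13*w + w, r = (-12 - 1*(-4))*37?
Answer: -948553/3794666 ≈ -0.24997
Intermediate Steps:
r = -296 (r = (-12 + 4)*37 = -8*37 = -296)
Y(w) = -12*w
y(j) = (-805 + j)*(-296 + j) (y(j) = (j - 296)*(j - 805) = (-296 + j)*(-805 + j) = (-805 + j)*(-296 + j))
(1837485 - 2786038)/(3763026 + y(Y(-20))) = (1837485 - 2786038)/(3763026 + (238280 + (-12*(-20))**2 - (-13212)*(-20))) = -948553/(3763026 + (238280 + 240**2 - 1101*240)) = -948553/(3763026 + (238280 + 57600 - 264240)) = -948553/(3763026 + 31640) = -948553/3794666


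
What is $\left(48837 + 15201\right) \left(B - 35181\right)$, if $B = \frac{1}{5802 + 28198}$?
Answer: $- \frac{38299654893981}{17000} \approx -2.2529 \cdot 10^{9}$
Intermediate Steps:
$B = \frac{1}{34000} \approx 2.9412 \cdot 10^{-5}$
$\left(48837 + 15201\right) \left(B - 35181\right) = \left(48837 + 15201\right) \left(\frac{1}{34000} - 35181\right) = 64038 \left(- \frac{1196153999}{34000}\right) = - \frac{38299654893981}{17000}$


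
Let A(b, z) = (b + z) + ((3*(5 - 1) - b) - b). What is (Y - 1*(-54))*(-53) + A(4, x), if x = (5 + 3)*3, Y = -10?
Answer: -2300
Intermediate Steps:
x = 24 (x = 8*3 = 24)
A(b, z) = 12 + z - b (A(b, z) = (b + z) + ((3*4 - b) - b) = (b + z) + ((12 - b) - b) = (b + z) + (12 - 2*b) = 12 + z - b)
(Y - 1*(-54))*(-53) + A(4, x) = (-10 - 1*(-54))*(-53) + (12 + 24 - 1*4) = (-10 + 54)*(-53) + (12 + 24 - 4) = 44*(-53) + 32 = -2332 + 32 = -2300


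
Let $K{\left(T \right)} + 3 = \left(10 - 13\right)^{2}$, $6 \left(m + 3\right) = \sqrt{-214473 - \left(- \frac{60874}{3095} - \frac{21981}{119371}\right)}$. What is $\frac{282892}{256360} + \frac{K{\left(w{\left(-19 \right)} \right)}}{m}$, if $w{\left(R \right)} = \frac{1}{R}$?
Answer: $\frac{- 191049075881685 i + 70723 \sqrt{7317983129524813224955}}{64090 \left(\sqrt{7317983129524813224955} + 3325079205 i\right)} \approx 1.1005 - 0.077621 i$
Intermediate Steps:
$m = -3 + \frac{i \sqrt{7317983129524813224955}}{1108359735}$ ($m = -3 + \frac{\sqrt{-214473 - \left(- \frac{60874}{3095} - \frac{21981}{119371}\right)}}{6} = -3 + \frac{\sqrt{-214473 - - \frac{7334621449}{369453245}}}{6} = -3 + \frac{\sqrt{-214473 + \left(\frac{60874}{3095} + \frac{21981}{119371}\right)}}{6} = -3 + \frac{\sqrt{-214473 + \frac{7334621449}{369453245}}}{6} = -3 + \frac{\sqrt{- \frac{79230411193436}{369453245}}}{6} = -3 + \frac{\frac{2}{369453245} i \sqrt{7317983129524813224955}}{6} = -3 + \frac{i \sqrt{7317983129524813224955}}{1108359735} \approx -3.0 + 77.182 i$)
$K{\left(T \right)} = 6$ ($K{\left(T \right)} = -3 + \left(10 - 13\right)^{2} = -3 + \left(-3\right)^{2} = -3 + 9 = 6$)
$\frac{282892}{256360} + \frac{K{\left(w{\left(-19 \right)} \right)}}{m} = \frac{282892}{256360} + \frac{6}{-3 + \frac{i \sqrt{7317983129524813224955}}{1108359735}} = 282892 \cdot \frac{1}{256360} + \frac{6}{-3 + \frac{i \sqrt{7317983129524813224955}}{1108359735}} = \frac{70723}{64090} + \frac{6}{-3 + \frac{i \sqrt{7317983129524813224955}}{1108359735}}$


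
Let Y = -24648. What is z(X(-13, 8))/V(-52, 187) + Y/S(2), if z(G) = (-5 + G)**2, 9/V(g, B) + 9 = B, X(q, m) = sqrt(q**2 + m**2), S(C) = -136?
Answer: 269479/51 - 1780*sqrt(233)/9 ≈ 2265.0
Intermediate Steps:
X(q, m) = sqrt(m**2 + q**2)
V(g, B) = 9/(-9 + B)
z(X(-13, 8))/V(-52, 187) + Y/S(2) = (-5 + sqrt(8**2 + (-13)**2))**2/((9/(-9 + 187))) - 24648/(-136) = (-5 + sqrt(64 + 169))**2/((9/178)) - 24648*(-1/136) = (-5 + sqrt(233))**2/((9*(1/178))) + 3081/17 = (-5 + sqrt(233))**2/(9/178) + 3081/17 = (-5 + sqrt(233))**2*(178/9) + 3081/17 = 178*(-5 + sqrt(233))**2/9 + 3081/17 = 3081/17 + 178*(-5 + sqrt(233))**2/9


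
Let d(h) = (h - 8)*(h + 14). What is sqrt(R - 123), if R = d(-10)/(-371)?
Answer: I*sqrt(16903131)/371 ≈ 11.082*I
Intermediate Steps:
d(h) = (-8 + h)*(14 + h)
R = 72/371 (R = (-112 + (-10)**2 + 6*(-10))/(-371) = (-112 + 100 - 60)*(-1/371) = -72*(-1/371) = 72/371 ≈ 0.19407)
sqrt(R - 123) = sqrt(72/371 - 123) = sqrt(-45561/371) = I*sqrt(16903131)/371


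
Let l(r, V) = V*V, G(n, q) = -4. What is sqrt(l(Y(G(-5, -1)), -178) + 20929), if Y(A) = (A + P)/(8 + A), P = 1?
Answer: sqrt(52613) ≈ 229.38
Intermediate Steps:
Y(A) = (1 + A)/(8 + A) (Y(A) = (A + 1)/(8 + A) = (1 + A)/(8 + A))
l(r, V) = V**2
sqrt(l(Y(G(-5, -1)), -178) + 20929) = sqrt((-178)**2 + 20929) = sqrt(31684 + 20929) = sqrt(52613)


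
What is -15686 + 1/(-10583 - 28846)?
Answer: -618483295/39429 ≈ -15686.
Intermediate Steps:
-15686 + 1/(-10583 - 28846) = -15686 + 1/(-39429) = -15686 - 1/39429 = -618483295/39429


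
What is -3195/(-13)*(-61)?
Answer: -194895/13 ≈ -14992.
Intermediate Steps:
-3195/(-13)*(-61) = -3195*(-1)/13*(-61) = -45*(-71/13)*(-61) = (3195/13)*(-61) = -194895/13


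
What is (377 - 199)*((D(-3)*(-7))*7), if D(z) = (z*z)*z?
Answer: 235494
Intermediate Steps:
D(z) = z**3 (D(z) = z**2*z = z**3)
(377 - 199)*((D(-3)*(-7))*7) = (377 - 199)*(((-3)**3*(-7))*7) = 178*(-27*(-7)*7) = 178*(189*7) = 178*1323 = 235494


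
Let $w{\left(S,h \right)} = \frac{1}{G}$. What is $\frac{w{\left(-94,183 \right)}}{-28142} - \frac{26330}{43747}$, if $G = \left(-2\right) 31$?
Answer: $- \frac{45940645573}{76329940588} \approx -0.60187$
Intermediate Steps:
$G = -62$
$w{\left(S,h \right)} = - \frac{1}{62}$ ($w{\left(S,h \right)} = \frac{1}{-62} = - \frac{1}{62}$)
$\frac{w{\left(-94,183 \right)}}{-28142} - \frac{26330}{43747} = - \frac{1}{62 \left(-28142\right)} - \frac{26330}{43747} = \left(- \frac{1}{62}\right) \left(- \frac{1}{28142}\right) - \frac{26330}{43747} = \frac{1}{1744804} - \frac{26330}{43747} = - \frac{45940645573}{76329940588}$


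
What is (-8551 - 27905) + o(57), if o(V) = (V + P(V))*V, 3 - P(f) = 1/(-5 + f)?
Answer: -1717929/52 ≈ -33037.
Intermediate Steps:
P(f) = 3 - 1/(-5 + f)
o(V) = V*(V + (-16 + 3*V)/(-5 + V)) (o(V) = (V + (-16 + 3*V)/(-5 + V))*V = V*(V + (-16 + 3*V)/(-5 + V)))
(-8551 - 27905) + o(57) = (-8551 - 27905) + 57*(-16 + 57² - 2*57)/(-5 + 57) = -36456 + 57*(-16 + 3249 - 114)/52 = -36456 + 57*(1/52)*3119 = -36456 + 177783/52 = -1717929/52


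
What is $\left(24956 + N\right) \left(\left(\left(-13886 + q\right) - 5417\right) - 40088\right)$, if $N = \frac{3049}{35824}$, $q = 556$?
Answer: $- \frac{52600066366155}{35824} \approx -1.4683 \cdot 10^{9}$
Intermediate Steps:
$N = \frac{3049}{35824}$ ($N = 3049 \cdot \frac{1}{35824} = \frac{3049}{35824} \approx 0.085111$)
$\left(24956 + N\right) \left(\left(\left(-13886 + q\right) - 5417\right) - 40088\right) = \left(24956 + \frac{3049}{35824}\right) \left(\left(\left(-13886 + 556\right) - 5417\right) - 40088\right) = \frac{894026793 \left(\left(-13330 - 5417\right) - 40088\right)}{35824} = \frac{894026793 \left(-18747 - 40088\right)}{35824} = \frac{894026793}{35824} \left(-58835\right) = - \frac{52600066366155}{35824}$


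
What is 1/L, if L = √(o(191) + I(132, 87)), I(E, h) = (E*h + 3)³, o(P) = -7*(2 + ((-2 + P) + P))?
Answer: √1515723075629/1515723075629 ≈ 8.1225e-7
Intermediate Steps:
o(P) = -14*P (o(P) = -7*(2 + (-2 + 2*P)) = -14*P)
I(E, h) = (3 + E*h)³
L = √1515723075629 (L = √(-14*191 + (3 + 132*87)³) = √(-2674 + (3 + 11484)³) = √(-2674 + 11487³) = √(-2674 + 1515723078303) = √1515723075629 ≈ 1.2311e+6)
1/L = 1/(√1515723075629) = √1515723075629/1515723075629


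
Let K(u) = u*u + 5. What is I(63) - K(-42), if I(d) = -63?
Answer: -1832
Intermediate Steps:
K(u) = 5 + u**2 (K(u) = u**2 + 5 = 5 + u**2)
I(63) - K(-42) = -63 - (5 + (-42)**2) = -63 - (5 + 1764) = -63 - 1*1769 = -63 - 1769 = -1832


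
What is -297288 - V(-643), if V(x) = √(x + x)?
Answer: -297288 - I*√1286 ≈ -2.9729e+5 - 35.861*I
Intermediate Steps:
V(x) = √2*√x (V(x) = √(2*x) = √2*√x)
-297288 - V(-643) = -297288 - √2*√(-643) = -297288 - √2*I*√643 = -297288 - I*√1286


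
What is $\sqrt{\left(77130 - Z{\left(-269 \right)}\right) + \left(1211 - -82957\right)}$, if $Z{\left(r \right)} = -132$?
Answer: $\sqrt{161430} \approx 401.78$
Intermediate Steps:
$\sqrt{\left(77130 - Z{\left(-269 \right)}\right) + \left(1211 - -82957\right)} = \sqrt{\left(77130 - -132\right) + \left(1211 - -82957\right)} = \sqrt{\left(77130 + 132\right) + \left(1211 + 82957\right)} = \sqrt{77262 + 84168} = \sqrt{161430}$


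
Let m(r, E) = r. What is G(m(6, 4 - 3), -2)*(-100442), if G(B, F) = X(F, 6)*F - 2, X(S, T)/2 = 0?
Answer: 200884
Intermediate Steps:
X(S, T) = 0 (X(S, T) = 2*0 = 0)
G(B, F) = -2 (G(B, F) = 0*F - 2 = 0 - 2 = -2)
G(m(6, 4 - 3), -2)*(-100442) = -2*(-100442) = 200884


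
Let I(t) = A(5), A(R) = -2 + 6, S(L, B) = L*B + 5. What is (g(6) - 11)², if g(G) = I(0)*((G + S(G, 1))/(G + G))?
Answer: 256/9 ≈ 28.444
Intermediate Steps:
S(L, B) = 5 + B*L (S(L, B) = B*L + 5 = 5 + B*L)
A(R) = 4
I(t) = 4
g(G) = 2*(5 + 2*G)/G (g(G) = 4*((G + (5 + 1*G))/(G + G)) = 4*((G + (5 + G))/((2*G))) = 4*((5 + 2*G)*(1/(2*G))) = 4*((5 + 2*G)/(2*G)) = 2*(5 + 2*G)/G)
(g(6) - 11)² = ((4 + 10/6) - 11)² = ((4 + 10*(⅙)) - 11)² = ((4 + 5/3) - 11)² = (17/3 - 11)² = (-16/3)² = 256/9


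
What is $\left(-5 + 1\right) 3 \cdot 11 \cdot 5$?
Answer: $-660$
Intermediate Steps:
$\left(-5 + 1\right) 3 \cdot 11 \cdot 5 = \left(-4\right) 3 \cdot 11 \cdot 5 = \left(-12\right) 11 \cdot 5 = \left(-132\right) 5 = -660$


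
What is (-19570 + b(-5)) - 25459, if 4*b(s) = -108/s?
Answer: -225118/5 ≈ -45024.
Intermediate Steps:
b(s) = -27/s (b(s) = (-108/s)/4 = -27/s)
(-19570 + b(-5)) - 25459 = (-19570 - 27/(-5)) - 25459 = (-19570 - 27*(-⅕)) - 25459 = (-19570 + 27/5) - 25459 = -97823/5 - 25459 = -225118/5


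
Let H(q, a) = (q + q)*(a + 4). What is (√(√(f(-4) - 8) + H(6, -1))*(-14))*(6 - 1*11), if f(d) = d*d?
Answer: 70*√(36 + 2*√2) ≈ 436.19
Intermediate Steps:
f(d) = d²
H(q, a) = 2*q*(4 + a) (H(q, a) = (2*q)*(4 + a) = 2*q*(4 + a))
(√(√(f(-4) - 8) + H(6, -1))*(-14))*(6 - 1*11) = (√(√((-4)² - 8) + 2*6*(4 - 1))*(-14))*(6 - 1*11) = (√(√(16 - 8) + 2*6*3)*(-14))*(6 - 11) = (√(√8 + 36)*(-14))*(-5) = (√(2*√2 + 36)*(-14))*(-5) = (√(36 + 2*√2)*(-14))*(-5) = -14*√(36 + 2*√2)*(-5) = 70*√(36 + 2*√2)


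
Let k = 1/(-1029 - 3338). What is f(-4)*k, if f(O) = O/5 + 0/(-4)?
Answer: 4/21835 ≈ 0.00018319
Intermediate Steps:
f(O) = O/5 (f(O) = O*(⅕) + 0*(-¼) = O/5 + 0 = O/5)
k = -1/4367 (k = 1/(-4367) = -1/4367 ≈ -0.00022899)
f(-4)*k = ((⅕)*(-4))*(-1/4367) = -⅘*(-1/4367) = 4/21835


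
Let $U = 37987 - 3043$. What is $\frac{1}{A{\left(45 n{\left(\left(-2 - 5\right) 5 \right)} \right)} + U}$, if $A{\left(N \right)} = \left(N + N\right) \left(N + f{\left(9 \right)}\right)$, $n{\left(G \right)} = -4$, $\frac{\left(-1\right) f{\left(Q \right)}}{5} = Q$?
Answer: $\frac{1}{115944} \approx 8.6248 \cdot 10^{-6}$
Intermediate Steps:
$f{\left(Q \right)} = - 5 Q$
$A{\left(N \right)} = 2 N \left(-45 + N\right)$ ($A{\left(N \right)} = \left(N + N\right) \left(N - 45\right) = 2 N \left(N - 45\right) = 2 N \left(-45 + N\right)$)
$U = 34944$
$\frac{1}{A{\left(45 n{\left(\left(-2 - 5\right) 5 \right)} \right)} + U} = \frac{1}{2 \cdot 45 \left(-4\right) \left(-45 + 45 \left(-4\right)\right) + 34944} = \frac{1}{2 \left(-180\right) \left(-45 - 180\right) + 34944} = \frac{1}{2 \left(-180\right) \left(-225\right) + 34944} = \frac{1}{81000 + 34944} = \frac{1}{115944}$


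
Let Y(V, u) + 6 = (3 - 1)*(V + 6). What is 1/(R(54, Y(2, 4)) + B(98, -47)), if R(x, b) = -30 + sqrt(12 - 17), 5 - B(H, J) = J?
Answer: 22/489 - I*sqrt(5)/489 ≈ 0.04499 - 0.0045727*I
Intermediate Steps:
Y(V, u) = 6 + 2*V (Y(V, u) = -6 + (3 - 1)*(V + 6) = -6 + 2*(6 + V) = -6 + (12 + 2*V) = 6 + 2*V)
B(H, J) = 5 - J
R(x, b) = -30 + I*sqrt(5) (R(x, b) = -30 + sqrt(-5) = -30 + I*sqrt(5))
1/(R(54, Y(2, 4)) + B(98, -47)) = 1/((-30 + I*sqrt(5)) + (5 - 1*(-47))) = 1/((-30 + I*sqrt(5)) + (5 + 47)) = 1/((-30 + I*sqrt(5)) + 52) = 1/(22 + I*sqrt(5))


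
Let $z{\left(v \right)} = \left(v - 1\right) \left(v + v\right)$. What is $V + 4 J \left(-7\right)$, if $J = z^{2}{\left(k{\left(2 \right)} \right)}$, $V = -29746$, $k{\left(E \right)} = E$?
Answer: $-30194$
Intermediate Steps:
$z{\left(v \right)} = 2 v \left(-1 + v\right)$ ($z{\left(v \right)} = \left(-1 + v\right) 2 v = 2 v \left(-1 + v\right)$)
$J = 16$ ($J = \left(2 \cdot 2 \left(-1 + 2\right)\right)^{2} = \left(2 \cdot 2 \cdot 1\right)^{2} = 4^{2} = 16$)
$V + 4 J \left(-7\right) = -29746 + 4 \cdot 16 \left(-7\right) = -29746 + 64 \left(-7\right) = -29746 - 448 = -30194$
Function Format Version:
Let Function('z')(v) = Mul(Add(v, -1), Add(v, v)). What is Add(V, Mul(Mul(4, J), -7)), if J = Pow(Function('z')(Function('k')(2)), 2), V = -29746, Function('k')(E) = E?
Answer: -30194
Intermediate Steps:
Function('z')(v) = Mul(2, v, Add(-1, v)) (Function('z')(v) = Mul(Add(-1, v), Mul(2, v)) = Mul(2, v, Add(-1, v)))
J = 16 (J = Pow(Mul(2, 2, Add(-1, 2)), 2) = Pow(Mul(2, 2, 1), 2) = Pow(4, 2) = 16)
Add(V, Mul(Mul(4, J), -7)) = Add(-29746, Mul(Mul(4, 16), -7)) = Add(-29746, Mul(64, -7)) = Add(-29746, -448) = -30194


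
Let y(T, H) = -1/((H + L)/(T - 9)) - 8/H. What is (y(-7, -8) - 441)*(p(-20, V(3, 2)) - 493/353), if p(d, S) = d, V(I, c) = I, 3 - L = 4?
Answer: 30030728/3177 ≈ 9452.5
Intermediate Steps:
L = -1 (L = 3 - 1*4 = 3 - 4 = -1)
y(T, H) = -8/H - (-9 + T)/(-1 + H) (y(T, H) = -1/((H - 1)/(T - 9)) - 8/H = -1/((-1 + H)/(-9 + T)) - 8/H = -(-9 + T)/(-1 + H) - 8/H = -8/H - (-9 + T)/(-1 + H))
(y(-7, -8) - 441)*(p(-20, V(3, 2)) - 493/353) = ((8 - 8 - 1*(-8)*(-7))/((-8)*(-1 - 8)) - 441)*(-20 - 493/353) = (-⅛*(8 - 8 - 56)/(-9) - 441)*(-20 - 493*1/353) = (-⅛*(-⅑)*(-56) - 441)*(-20 - 493/353) = (-7/9 - 441)*(-7553/353) = -3976/9*(-7553/353) = 30030728/3177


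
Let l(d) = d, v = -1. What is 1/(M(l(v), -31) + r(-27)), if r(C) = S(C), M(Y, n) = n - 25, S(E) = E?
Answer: -1/83 ≈ -0.012048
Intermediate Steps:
M(Y, n) = -25 + n
r(C) = C
1/(M(l(v), -31) + r(-27)) = 1/((-25 - 31) - 27) = 1/(-56 - 27) = 1/(-83) = -1/83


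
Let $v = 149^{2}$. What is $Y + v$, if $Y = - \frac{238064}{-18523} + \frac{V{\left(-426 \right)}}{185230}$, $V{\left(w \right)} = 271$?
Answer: $\frac{4114672141}{185230} \approx 22214.0$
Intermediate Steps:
$v = 22201$
$Y = \frac{2380911}{185230}$ ($Y = - \frac{238064}{-18523} + \frac{271}{185230} = \left(-238064\right) \left(- \frac{1}{18523}\right) + 271 \cdot \frac{1}{185230} = \frac{238064}{18523} + \frac{271}{185230} = \frac{2380911}{185230} \approx 12.854$)
$Y + v = \frac{2380911}{185230} + 22201 = \frac{4114672141}{185230}$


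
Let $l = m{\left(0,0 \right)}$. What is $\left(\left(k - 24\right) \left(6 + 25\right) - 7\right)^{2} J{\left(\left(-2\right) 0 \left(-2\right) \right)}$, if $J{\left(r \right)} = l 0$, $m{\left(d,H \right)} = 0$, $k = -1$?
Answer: $0$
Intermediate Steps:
$l = 0$
$J{\left(r \right)} = 0$ ($J{\left(r \right)} = 0 \cdot 0 = 0$)
$\left(\left(k - 24\right) \left(6 + 25\right) - 7\right)^{2} J{\left(\left(-2\right) 0 \left(-2\right) \right)} = \left(\left(-1 - 24\right) \left(6 + 25\right) - 7\right)^{2} \cdot 0 = \left(\left(-25\right) 31 - 7\right)^{2} \cdot 0 = \left(-775 - 7\right)^{2} \cdot 0 = \left(-782\right)^{2} \cdot 0 = 611524 \cdot 0 = 0$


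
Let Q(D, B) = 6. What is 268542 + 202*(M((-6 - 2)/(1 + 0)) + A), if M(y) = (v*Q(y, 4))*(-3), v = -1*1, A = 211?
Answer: 314800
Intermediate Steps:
v = -1
M(y) = 18 (M(y) = -1*6*(-3) = -6*(-3) = 18)
268542 + 202*(M((-6 - 2)/(1 + 0)) + A) = 268542 + 202*(18 + 211) = 268542 + 202*229 = 268542 + 46258 = 314800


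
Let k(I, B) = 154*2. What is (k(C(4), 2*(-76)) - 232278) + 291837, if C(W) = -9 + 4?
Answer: 59867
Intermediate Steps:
C(W) = -5
k(I, B) = 308
(k(C(4), 2*(-76)) - 232278) + 291837 = (308 - 232278) + 291837 = -231970 + 291837 = 59867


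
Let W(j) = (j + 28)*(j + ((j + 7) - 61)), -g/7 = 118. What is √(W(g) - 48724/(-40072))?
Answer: √136629462798970/10018 ≈ 1166.8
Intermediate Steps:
g = -826 (g = -7*118 = -826)
W(j) = (-54 + 2*j)*(28 + j) (W(j) = (28 + j)*(j + ((7 + j) - 61)) = (28 + j)*(j + (-54 + j)) = (28 + j)*(-54 + 2*j) = (-54 + 2*j)*(28 + j))
√(W(g) - 48724/(-40072)) = √((-1512 + 2*(-826) + 2*(-826)²) - 48724/(-40072)) = √((-1512 - 1652 + 2*682276) - 48724*(-1/40072)) = √((-1512 - 1652 + 1364552) + 12181/10018) = √(1361388 + 12181/10018) = √(13638397165/10018) = √136629462798970/10018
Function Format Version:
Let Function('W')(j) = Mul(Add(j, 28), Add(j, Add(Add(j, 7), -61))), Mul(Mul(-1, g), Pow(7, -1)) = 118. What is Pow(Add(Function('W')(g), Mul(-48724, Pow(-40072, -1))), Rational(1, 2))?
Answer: Mul(Rational(1, 10018), Pow(136629462798970, Rational(1, 2))) ≈ 1166.8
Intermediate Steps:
g = -826 (g = Mul(-7, 118) = -826)
Function('W')(j) = Mul(Add(-54, Mul(2, j)), Add(28, j)) (Function('W')(j) = Mul(Add(28, j), Add(j, Add(Add(7, j), -61))) = Mul(Add(28, j), Add(j, Add(-54, j))) = Mul(Add(28, j), Add(-54, Mul(2, j))) = Mul(Add(-54, Mul(2, j)), Add(28, j)))
Pow(Add(Function('W')(g), Mul(-48724, Pow(-40072, -1))), Rational(1, 2)) = Pow(Add(Add(-1512, Mul(2, -826), Mul(2, Pow(-826, 2))), Mul(-48724, Pow(-40072, -1))), Rational(1, 2)) = Pow(Add(Add(-1512, -1652, Mul(2, 682276)), Mul(-48724, Rational(-1, 40072))), Rational(1, 2)) = Pow(Add(Add(-1512, -1652, 1364552), Rational(12181, 10018)), Rational(1, 2)) = Pow(Add(1361388, Rational(12181, 10018)), Rational(1, 2)) = Pow(Rational(13638397165, 10018), Rational(1, 2)) = Mul(Rational(1, 10018), Pow(136629462798970, Rational(1, 2)))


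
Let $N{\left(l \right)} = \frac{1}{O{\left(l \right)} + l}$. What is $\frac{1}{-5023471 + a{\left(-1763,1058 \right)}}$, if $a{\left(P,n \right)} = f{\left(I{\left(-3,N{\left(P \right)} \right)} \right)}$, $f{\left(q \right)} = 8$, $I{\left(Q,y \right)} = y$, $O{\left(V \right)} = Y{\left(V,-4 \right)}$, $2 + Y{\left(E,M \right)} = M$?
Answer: $- \frac{1}{5023463} \approx -1.9907 \cdot 10^{-7}$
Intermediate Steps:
$Y{\left(E,M \right)} = -2 + M$
$O{\left(V \right)} = -6$ ($O{\left(V \right)} = -2 - 4 = -6$)
$N{\left(l \right)} = \frac{1}{-6 + l}$
$a{\left(P,n \right)} = 8$
$\frac{1}{-5023471 + a{\left(-1763,1058 \right)}} = \frac{1}{-5023471 + 8} = \frac{1}{-5023463} = - \frac{1}{5023463}$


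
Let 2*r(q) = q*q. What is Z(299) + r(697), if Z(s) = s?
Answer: 486407/2 ≈ 2.4320e+5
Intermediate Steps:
r(q) = q²/2 (r(q) = (q*q)/2 = q²/2)
Z(299) + r(697) = 299 + (½)*697² = 299 + (½)*485809 = 299 + 485809/2 = 486407/2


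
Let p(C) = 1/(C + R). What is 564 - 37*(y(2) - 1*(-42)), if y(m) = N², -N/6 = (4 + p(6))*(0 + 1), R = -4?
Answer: -27963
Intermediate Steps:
p(C) = 1/(-4 + C) (p(C) = 1/(C - 4) = 1/(-4 + C))
N = -27 (N = -6*(4 + 1/(-4 + 6))*(0 + 1) = -6*(4 + 1/2) = -6*(4 + ½) = -27 ≈ -27.000)
y(m) = 729 (y(m) = (-27)² = 729)
564 - 37*(y(2) - 1*(-42)) = 564 - 37*(729 - 1*(-42)) = 564 - 37*(729 + 42) = 564 - 37*771 = 564 - 1*28527 = 564 - 28527 = -27963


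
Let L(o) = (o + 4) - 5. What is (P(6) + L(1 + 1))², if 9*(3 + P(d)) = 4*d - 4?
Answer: 4/81 ≈ 0.049383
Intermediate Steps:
P(d) = -31/9 + 4*d/9 (P(d) = -3 + (4*d - 4)/9 = -3 + (-4 + 4*d)/9 = -3 + (-4/9 + 4*d/9) = -31/9 + 4*d/9)
L(o) = -1 + o (L(o) = (4 + o) - 5 = -1 + o)
(P(6) + L(1 + 1))² = ((-31/9 + (4/9)*6) + (-1 + (1 + 1)))² = ((-31/9 + 8/3) + (-1 + 2))² = (-7/9 + 1)² = (2/9)² = 4/81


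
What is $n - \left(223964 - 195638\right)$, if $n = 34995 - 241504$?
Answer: $-234835$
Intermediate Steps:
$n = -206509$ ($n = 34995 - 241504 = -206509$)
$n - \left(223964 - 195638\right) = -206509 - \left(223964 - 195638\right) = -206509 - 28326 = -234835$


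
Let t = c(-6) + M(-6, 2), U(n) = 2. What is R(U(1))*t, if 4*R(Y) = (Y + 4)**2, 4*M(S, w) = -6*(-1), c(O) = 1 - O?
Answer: 153/2 ≈ 76.500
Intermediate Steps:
M(S, w) = 3/2 (M(S, w) = (-6*(-1))/4 = (1/4)*6 = 3/2)
R(Y) = (4 + Y)**2/4 (R(Y) = (Y + 4)**2/4 = (4 + Y)**2/4)
t = 17/2 (t = (1 - 1*(-6)) + 3/2 = (1 + 6) + 3/2 = 7 + 3/2 = 17/2 ≈ 8.5000)
R(U(1))*t = ((4 + 2)**2/4)*(17/2) = ((1/4)*6**2)*(17/2) = ((1/4)*36)*(17/2) = 9*(17/2) = 153/2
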